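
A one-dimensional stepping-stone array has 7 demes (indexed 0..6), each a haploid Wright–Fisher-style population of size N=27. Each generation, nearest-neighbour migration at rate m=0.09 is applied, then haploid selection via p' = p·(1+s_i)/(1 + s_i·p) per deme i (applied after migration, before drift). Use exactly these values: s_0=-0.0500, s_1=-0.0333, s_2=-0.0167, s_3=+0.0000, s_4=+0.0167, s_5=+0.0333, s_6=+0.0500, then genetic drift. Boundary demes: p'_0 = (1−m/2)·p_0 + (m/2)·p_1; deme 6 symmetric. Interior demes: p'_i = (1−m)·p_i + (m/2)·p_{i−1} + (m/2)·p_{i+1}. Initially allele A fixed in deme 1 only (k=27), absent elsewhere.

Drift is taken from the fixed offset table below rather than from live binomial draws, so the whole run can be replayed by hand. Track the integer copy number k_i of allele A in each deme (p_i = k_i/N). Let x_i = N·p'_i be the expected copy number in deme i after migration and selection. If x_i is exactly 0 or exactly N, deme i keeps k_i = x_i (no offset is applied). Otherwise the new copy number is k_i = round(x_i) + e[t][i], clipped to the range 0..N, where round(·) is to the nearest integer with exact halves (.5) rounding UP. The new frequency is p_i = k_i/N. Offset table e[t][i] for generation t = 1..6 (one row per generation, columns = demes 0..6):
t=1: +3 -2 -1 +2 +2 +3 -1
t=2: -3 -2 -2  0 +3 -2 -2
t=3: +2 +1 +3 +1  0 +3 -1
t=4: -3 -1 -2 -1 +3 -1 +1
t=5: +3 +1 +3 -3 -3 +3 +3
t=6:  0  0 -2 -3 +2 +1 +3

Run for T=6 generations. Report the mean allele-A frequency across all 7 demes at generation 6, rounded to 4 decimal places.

0.1164

t=0: k=[0 27 0 0 0 0 0]
t=1: x=[1.1569 24.4941 1.1956 0.0000 0.0000 0.0000 0.0000] k=[4 22 0 0 0 0 0]
t=2: x=[4.6106 20.0263 0.9741 0.0000 0.0000 0.0000 0.0000] k=[2 18 0 0 0 0 0]
t=3: x=[2.5971 16.2517 0.7969 0.0000 0.0000 0.0000 0.0000] k=[5 17 4 0 0 0 0]
t=4: x=[5.3176 15.6528 4.3433 0.1800 0.0000 0.0000 0.0000] k=[2 15 2 0 0 0 0]
t=5: x=[2.4676 13.6015 2.4571 0.0900 0.0000 0.0000 0.0000] k=[5 15 5 0 0 0 0]
t=6: x=[5.2303 13.8717 5.1544 0.2250 0.0000 0.0000 0.0000] k=[5 14 3 0 0 0 0]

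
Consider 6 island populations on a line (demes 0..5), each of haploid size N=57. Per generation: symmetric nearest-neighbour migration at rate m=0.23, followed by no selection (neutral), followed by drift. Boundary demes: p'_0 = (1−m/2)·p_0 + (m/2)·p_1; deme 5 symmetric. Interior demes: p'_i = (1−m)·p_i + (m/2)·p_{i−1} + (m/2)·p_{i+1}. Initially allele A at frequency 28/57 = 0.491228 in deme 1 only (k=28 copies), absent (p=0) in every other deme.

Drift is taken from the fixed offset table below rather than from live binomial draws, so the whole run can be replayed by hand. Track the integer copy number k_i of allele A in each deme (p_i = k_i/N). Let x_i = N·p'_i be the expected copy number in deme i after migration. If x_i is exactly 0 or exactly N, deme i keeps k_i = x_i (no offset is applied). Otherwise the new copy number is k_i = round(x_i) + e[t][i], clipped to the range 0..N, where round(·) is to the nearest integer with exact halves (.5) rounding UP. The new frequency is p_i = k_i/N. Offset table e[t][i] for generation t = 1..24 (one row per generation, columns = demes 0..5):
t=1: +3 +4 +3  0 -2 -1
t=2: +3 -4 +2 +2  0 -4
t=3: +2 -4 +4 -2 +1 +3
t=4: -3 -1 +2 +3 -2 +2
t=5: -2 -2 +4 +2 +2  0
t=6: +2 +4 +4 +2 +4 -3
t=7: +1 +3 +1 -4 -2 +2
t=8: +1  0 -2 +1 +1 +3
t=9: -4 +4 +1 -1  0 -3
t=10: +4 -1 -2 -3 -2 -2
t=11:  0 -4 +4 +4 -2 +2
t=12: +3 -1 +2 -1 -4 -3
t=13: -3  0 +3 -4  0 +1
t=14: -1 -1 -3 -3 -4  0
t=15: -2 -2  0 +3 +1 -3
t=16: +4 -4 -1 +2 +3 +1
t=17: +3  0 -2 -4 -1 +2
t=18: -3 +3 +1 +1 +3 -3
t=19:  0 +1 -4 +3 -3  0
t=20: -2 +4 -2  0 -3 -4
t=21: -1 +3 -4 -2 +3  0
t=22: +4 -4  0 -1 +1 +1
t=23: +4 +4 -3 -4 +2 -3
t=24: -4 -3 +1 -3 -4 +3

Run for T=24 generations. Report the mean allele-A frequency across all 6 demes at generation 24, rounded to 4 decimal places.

t=0: k=[0 28 0 0 0 0]
t=1: x=[3.2200 21.5600 3.2200 0.0000 0.0000 0.0000] k=[6 26 6 0 0 0]
t=2: x=[8.3000 21.4000 7.6100 0.6900 0.0000 0.0000] k=[11 17 10 3 0 0]
t=3: x=[11.6900 15.5050 10.0000 3.4600 0.3450 0.0000] k=[14 12 14 1 1 0]
t=4: x=[13.7700 12.4600 12.2750 2.4950 0.8850 0.1150] k=[11 11 14 5 0 2]
t=5: x=[11.0000 11.3450 12.6200 5.4600 0.8050 1.7700] k=[9 9 17 7 3 2]
t=6: x=[9.0000 9.9200 14.9300 7.6900 3.3450 2.1150] k=[11 14 19 10 7 0]
t=7: x=[11.3450 14.2300 17.3900 10.6900 6.5400 0.8050] k=[12 17 18 7 5 3]
t=8: x=[12.5750 16.5400 16.6200 8.0350 5.0000 3.2300] k=[14 17 15 9 6 6]
t=9: x=[14.3450 16.4250 14.5400 9.3450 6.3450 6.0000] k=[10 20 16 8 6 3]
t=10: x=[11.1500 18.3900 15.5400 8.6900 5.8850 3.3450] k=[15 17 14 6 4 1]
t=11: x=[15.2300 16.4250 13.4250 6.6900 3.8850 1.3450] k=[15 12 17 11 2 3]
t=12: x=[14.6550 12.9200 15.7350 10.6550 3.1500 2.8850] k=[18 12 18 10 0 0]
t=13: x=[17.3100 13.3800 16.3900 9.7700 1.1500 0.0000] k=[14 13 19 6 1 0]
t=14: x=[13.8850 13.8050 16.8150 6.9200 1.4600 0.1150] k=[13 13 14 4 0 0]
t=15: x=[13.0000 13.1150 12.7350 4.6900 0.4600 0.0000] k=[11 11 13 8 1 0]
t=16: x=[11.0000 11.2300 12.1950 7.7700 1.6900 0.1150] k=[15 7 11 10 5 1]
t=17: x=[14.0800 8.3800 10.4250 9.5400 5.1150 1.4600] k=[17 8 8 6 4 3]
t=18: x=[15.9650 9.0350 7.7700 6.0000 4.1150 3.1150] k=[13 12 9 7 7 0]
t=19: x=[12.8850 11.7700 9.1150 7.2300 6.1950 0.8050] k=[13 13 5 10 3 1]
t=20: x=[13.0000 12.0800 6.4950 8.6200 3.5750 1.2300] k=[11 16 4 9 1 0]
t=21: x=[11.5750 14.0450 5.9550 7.5050 1.8050 0.1150] k=[11 17 2 6 5 0]
t=22: x=[11.6900 14.5850 4.1850 5.4250 4.5400 0.5750] k=[16 11 4 4 6 2]
t=23: x=[15.4250 10.7700 4.8050 4.2300 5.3100 2.4600] k=[19 15 2 0 7 0]
t=24: x=[18.5400 13.9650 3.2650 1.0350 5.3900 0.8050] k=[15 11 4 0 1 4]

0.1023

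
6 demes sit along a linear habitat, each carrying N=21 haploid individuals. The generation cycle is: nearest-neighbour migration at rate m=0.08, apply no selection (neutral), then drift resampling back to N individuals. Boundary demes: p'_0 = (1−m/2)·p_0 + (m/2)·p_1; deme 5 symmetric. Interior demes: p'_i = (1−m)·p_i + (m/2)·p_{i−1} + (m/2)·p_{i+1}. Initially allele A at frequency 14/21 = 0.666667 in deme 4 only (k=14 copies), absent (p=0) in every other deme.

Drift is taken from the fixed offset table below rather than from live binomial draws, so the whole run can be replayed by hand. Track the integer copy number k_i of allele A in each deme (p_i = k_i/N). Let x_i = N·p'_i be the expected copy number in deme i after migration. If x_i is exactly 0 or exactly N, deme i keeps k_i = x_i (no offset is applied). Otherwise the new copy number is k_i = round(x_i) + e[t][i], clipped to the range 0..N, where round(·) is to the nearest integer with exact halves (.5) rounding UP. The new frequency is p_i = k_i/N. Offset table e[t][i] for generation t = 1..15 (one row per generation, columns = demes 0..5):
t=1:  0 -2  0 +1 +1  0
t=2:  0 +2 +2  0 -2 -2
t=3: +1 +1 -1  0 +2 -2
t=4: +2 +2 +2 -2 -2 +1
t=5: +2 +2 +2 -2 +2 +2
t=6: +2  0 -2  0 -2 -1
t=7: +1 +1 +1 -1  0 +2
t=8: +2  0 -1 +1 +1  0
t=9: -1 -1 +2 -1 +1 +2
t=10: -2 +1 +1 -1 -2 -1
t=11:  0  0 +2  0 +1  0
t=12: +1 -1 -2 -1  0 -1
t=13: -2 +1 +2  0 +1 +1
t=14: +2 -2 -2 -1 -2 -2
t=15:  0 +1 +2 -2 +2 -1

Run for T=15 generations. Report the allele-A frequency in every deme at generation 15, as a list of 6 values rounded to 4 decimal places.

t=0: k=[0 0 0 0 14 0]
t=1: x=[0.0000 0.0000 0.0000 0.5600 12.8800 0.5600] k=[0 0 0 2 14 1]
t=2: x=[0.0000 0.0000 0.0800 2.4000 13.0000 1.5200] k=[0 0 2 2 11 0]
t=3: x=[0.0000 0.0800 1.9200 2.3600 10.2000 0.4400] k=[0 1 1 2 12 0]
t=4: x=[0.0400 0.9600 1.0400 2.3600 11.1200 0.4800] k=[2 3 3 0 9 1]
t=5: x=[2.0400 2.9600 2.8800 0.4800 8.3200 1.3200] k=[4 5 5 0 10 3]
t=6: x=[4.0400 4.9600 4.8000 0.6000 9.3200 3.2800] k=[6 5 3 1 7 2]
t=7: x=[5.9600 4.9600 3.0000 1.3200 6.5600 2.2000] k=[7 6 4 0 7 4]
t=8: x=[6.9600 5.9600 3.9200 0.4400 6.6000 4.1200] k=[9 6 3 1 8 4]
t=9: x=[8.8800 6.0000 3.0400 1.3600 7.5600 4.1600] k=[8 5 5 0 9 6]
t=10: x=[7.8800 5.1200 4.8000 0.5600 8.5200 6.1200] k=[6 6 6 0 7 5]
t=11: x=[6.0000 6.0000 5.7600 0.5200 6.6400 5.0800] k=[6 6 8 1 8 5]
t=12: x=[6.0000 6.0800 7.6400 1.5600 7.6000 5.1200] k=[7 5 6 1 8 4]
t=13: x=[6.9200 5.1200 5.7600 1.4800 7.5600 4.1600] k=[5 6 8 1 9 5]
t=14: x=[5.0400 6.0400 7.6400 1.6000 8.5200 5.1600] k=[7 4 6 1 7 3]
t=15: x=[6.8800 4.2000 5.7200 1.4400 6.6000 3.1600] k=[7 5 8 0 9 2]

[0.3333, 0.2381, 0.3810, 0.0000, 0.4286, 0.0952]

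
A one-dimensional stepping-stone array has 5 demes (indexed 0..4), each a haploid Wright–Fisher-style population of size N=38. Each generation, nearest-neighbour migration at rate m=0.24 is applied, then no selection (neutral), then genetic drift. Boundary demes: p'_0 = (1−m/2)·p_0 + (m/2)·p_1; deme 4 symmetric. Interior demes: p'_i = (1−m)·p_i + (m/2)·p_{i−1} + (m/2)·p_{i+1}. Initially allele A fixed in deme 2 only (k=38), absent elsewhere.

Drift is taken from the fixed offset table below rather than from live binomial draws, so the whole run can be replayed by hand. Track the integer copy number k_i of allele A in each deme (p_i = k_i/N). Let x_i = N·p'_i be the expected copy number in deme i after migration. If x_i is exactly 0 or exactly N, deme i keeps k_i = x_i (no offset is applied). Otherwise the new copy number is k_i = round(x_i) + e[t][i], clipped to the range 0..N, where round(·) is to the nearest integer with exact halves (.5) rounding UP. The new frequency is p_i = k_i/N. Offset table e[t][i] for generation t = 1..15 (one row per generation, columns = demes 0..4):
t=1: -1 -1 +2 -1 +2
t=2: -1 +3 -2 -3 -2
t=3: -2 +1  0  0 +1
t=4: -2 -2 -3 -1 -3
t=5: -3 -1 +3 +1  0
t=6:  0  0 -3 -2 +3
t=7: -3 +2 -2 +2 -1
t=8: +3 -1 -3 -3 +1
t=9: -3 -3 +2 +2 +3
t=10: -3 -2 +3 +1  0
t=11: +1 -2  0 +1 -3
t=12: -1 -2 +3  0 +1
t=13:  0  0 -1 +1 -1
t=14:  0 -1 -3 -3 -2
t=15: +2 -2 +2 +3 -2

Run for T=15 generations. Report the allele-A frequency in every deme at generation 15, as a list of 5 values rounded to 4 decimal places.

t=0: k=[0 0 38 0 0]
t=1: x=[0.0000 4.5600 28.8800 4.5600 0.0000] k=[0 4 31 4 0]
t=2: x=[0.4800 6.7600 24.5200 6.7600 0.4800] k=[0 10 23 4 0]
t=3: x=[1.2000 10.3600 19.1600 5.8000 0.4800] k=[0 11 19 6 1]
t=4: x=[1.3200 10.6400 16.4800 6.9600 1.6000] k=[0 9 13 6 0]
t=5: x=[1.0800 8.4000 11.6800 6.1200 0.7200] k=[0 7 15 7 1]
t=6: x=[0.8400 7.1200 13.0800 7.2400 1.7200] k=[1 7 10 5 5]
t=7: x=[1.7200 6.6400 9.0400 5.6000 5.0000] k=[0 9 7 8 4]
t=8: x=[1.0800 7.6800 7.3600 7.4000 4.4800] k=[4 7 4 4 5]
t=9: x=[4.3600 6.2800 4.3600 4.1200 4.8800] k=[1 3 6 6 8]
t=10: x=[1.2400 3.1200 5.6400 6.2400 7.7600] k=[0 1 9 7 8]
t=11: x=[0.1200 1.8400 7.8000 7.3600 7.8800] k=[1 0 8 8 5]
t=12: x=[0.8800 1.0800 7.0400 7.6400 5.3600] k=[0 0 10 8 6]
t=13: x=[0.0000 1.2000 8.5600 8.0000 6.2400] k=[0 1 8 9 5]
t=14: x=[0.1200 1.7200 7.2800 8.4000 5.4800] k=[0 1 4 5 3]
t=15: x=[0.1200 1.2400 3.7600 4.6400 3.2400] k=[2 0 6 8 1]

[0.0526, 0.0000, 0.1579, 0.2105, 0.0263]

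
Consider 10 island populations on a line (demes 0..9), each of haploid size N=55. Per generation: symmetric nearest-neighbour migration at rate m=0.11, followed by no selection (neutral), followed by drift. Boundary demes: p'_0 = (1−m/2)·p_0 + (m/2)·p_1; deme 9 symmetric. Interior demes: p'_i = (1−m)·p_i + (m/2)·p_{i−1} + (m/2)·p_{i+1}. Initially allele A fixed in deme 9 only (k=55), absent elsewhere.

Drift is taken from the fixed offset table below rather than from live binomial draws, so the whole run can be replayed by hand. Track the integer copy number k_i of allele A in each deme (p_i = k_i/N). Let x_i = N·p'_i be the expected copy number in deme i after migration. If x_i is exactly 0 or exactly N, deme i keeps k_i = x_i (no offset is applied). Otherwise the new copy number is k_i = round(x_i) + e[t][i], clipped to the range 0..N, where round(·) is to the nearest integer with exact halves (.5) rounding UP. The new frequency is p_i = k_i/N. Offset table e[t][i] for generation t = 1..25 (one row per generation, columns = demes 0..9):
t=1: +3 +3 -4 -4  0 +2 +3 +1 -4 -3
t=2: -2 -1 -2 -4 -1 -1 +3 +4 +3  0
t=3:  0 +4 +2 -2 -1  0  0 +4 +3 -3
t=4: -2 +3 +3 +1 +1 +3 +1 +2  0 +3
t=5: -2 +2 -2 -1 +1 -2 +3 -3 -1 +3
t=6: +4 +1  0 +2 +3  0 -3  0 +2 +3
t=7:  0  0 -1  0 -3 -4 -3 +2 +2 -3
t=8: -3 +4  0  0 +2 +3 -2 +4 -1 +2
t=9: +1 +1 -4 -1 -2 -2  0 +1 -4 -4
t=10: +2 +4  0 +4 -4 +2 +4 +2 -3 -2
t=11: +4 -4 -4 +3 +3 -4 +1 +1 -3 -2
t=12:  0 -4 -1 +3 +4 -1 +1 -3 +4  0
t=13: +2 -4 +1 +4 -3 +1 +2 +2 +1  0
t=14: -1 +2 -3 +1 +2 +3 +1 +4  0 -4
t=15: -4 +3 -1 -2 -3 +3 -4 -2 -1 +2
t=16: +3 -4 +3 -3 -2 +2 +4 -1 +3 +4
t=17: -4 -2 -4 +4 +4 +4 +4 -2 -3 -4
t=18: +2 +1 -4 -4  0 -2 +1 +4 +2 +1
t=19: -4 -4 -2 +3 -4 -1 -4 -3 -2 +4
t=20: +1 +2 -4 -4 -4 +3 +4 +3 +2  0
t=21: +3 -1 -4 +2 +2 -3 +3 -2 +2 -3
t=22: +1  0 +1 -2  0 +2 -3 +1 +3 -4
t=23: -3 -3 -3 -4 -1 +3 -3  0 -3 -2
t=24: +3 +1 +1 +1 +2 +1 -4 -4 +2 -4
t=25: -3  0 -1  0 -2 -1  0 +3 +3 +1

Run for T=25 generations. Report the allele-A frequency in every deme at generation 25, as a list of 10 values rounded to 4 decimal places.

[0.0000, 0.0000, 0.0000, 0.0182, 0.0545, 0.2364, 0.1636, 0.2545, 0.4182, 0.2727]

t=0: k=[0 0 0 0 0 0 0 0 0 55]
t=1: x=[0.0000 0.0000 0.0000 0.0000 0.0000 0.0000 0.0000 0.0000 3.0250 51.9750] k=[0 0 0 0 0 0 0 0 0 49]
t=2: x=[0.0000 0.0000 0.0000 0.0000 0.0000 0.0000 0.0000 0.0000 2.6950 46.3050] k=[0 0 0 0 0 0 0 0 6 46]
t=3: x=[0.0000 0.0000 0.0000 0.0000 0.0000 0.0000 0.0000 0.3300 7.8700 43.8000] k=[0 0 0 0 0 0 0 4 11 41]
t=4: x=[0.0000 0.0000 0.0000 0.0000 0.0000 0.0000 0.2200 4.1650 12.2650 39.3500] k=[0 0 0 0 0 0 1 6 12 42]
t=5: x=[0.0000 0.0000 0.0000 0.0000 0.0000 0.0550 1.2200 6.0550 13.3200 40.3500] k=[0 0 0 0 0 0 4 3 12 43]
t=6: x=[0.0000 0.0000 0.0000 0.0000 0.0000 0.2200 3.7250 3.5500 13.2100 41.2950] k=[0 0 0 0 0 0 1 4 15 44]
t=7: x=[0.0000 0.0000 0.0000 0.0000 0.0000 0.0550 1.1100 4.4400 15.9900 42.4050] k=[0 0 0 0 0 0 0 6 18 39]
t=8: x=[0.0000 0.0000 0.0000 0.0000 0.0000 0.0000 0.3300 6.3300 18.4950 37.8450] k=[0 0 0 0 0 0 0 10 17 40]
t=9: x=[0.0000 0.0000 0.0000 0.0000 0.0000 0.0000 0.5500 9.8350 17.8800 38.7350] k=[0 0 0 0 0 0 1 11 14 35]
t=10: x=[0.0000 0.0000 0.0000 0.0000 0.0000 0.0550 1.4950 10.6150 14.9900 33.8450] k=[0 0 0 0 0 2 5 13 12 32]
t=11: x=[0.0000 0.0000 0.0000 0.0000 0.1100 2.0550 5.2750 12.5050 13.1550 30.9000] k=[0 0 0 0 3 0 6 14 10 29]
t=12: x=[0.0000 0.0000 0.0000 0.1650 2.6700 0.4950 6.1100 13.3400 11.2650 27.9550] k=[0 0 0 3 7 0 7 10 15 28]
t=13: x=[0.0000 0.0000 0.1650 3.0550 6.3950 0.7700 6.7800 10.1100 15.4400 27.2850] k=[0 0 1 7 3 2 9 12 16 27]
t=14: x=[0.0000 0.0550 1.2750 6.4500 3.1650 2.4400 8.7800 12.0550 16.3850 26.3950] k=[0 2 0 7 5 5 10 16 16 22]
t=15: x=[0.1100 1.7800 0.4950 6.5050 5.1100 5.2750 10.0550 15.6700 16.3300 21.6700] k=[0 5 0 5 2 8 6 14 15 24]
t=16: x=[0.2750 4.4500 0.5500 4.5600 2.4950 7.5600 6.5500 13.6150 15.4400 23.5050] k=[3 0 4 2 0 10 11 13 18 28]
t=17: x=[2.8350 0.3850 3.6700 2.0000 0.6600 9.5050 11.0550 13.1650 18.2750 27.4500] k=[0 0 0 6 5 14 15 11 15 23]
t=18: x=[0.0000 0.0000 0.3300 5.6150 5.5500 13.5600 14.7250 11.4400 15.2200 22.5600] k=[0 0 0 2 6 12 16 15 17 24]
t=19: x=[0.0000 0.0000 0.1100 2.1100 6.1100 11.8900 15.7250 15.1650 17.2750 23.6150] k=[0 0 0 5 2 11 12 12 15 28]
t=20: x=[0.0000 0.0000 0.2750 4.5600 2.6600 10.5600 11.9450 12.1650 15.5500 27.2850] k=[0 0 0 1 0 14 16 15 18 27]
t=21: x=[0.0000 0.0000 0.0550 0.8900 0.8250 13.3400 15.8350 15.2200 18.3300 26.5050] k=[0 0 0 3 3 10 19 13 20 24]
t=22: x=[0.0000 0.0000 0.1650 2.8350 3.3850 10.1100 18.1750 13.7150 19.8350 23.7800] k=[0 0 1 1 3 12 15 15 23 20]
t=23: x=[0.0000 0.0550 0.9450 1.1100 3.3850 11.6700 14.8350 15.4400 22.3950 20.1650] k=[0 0 0 0 2 15 12 15 19 18]
t=24: x=[0.0000 0.0000 0.0000 0.1100 2.6050 14.1200 12.3300 15.0550 18.7250 18.0550] k=[0 0 0 1 5 15 8 11 21 14]
t=25: x=[0.0000 0.0000 0.0550 1.1650 5.3300 14.0650 8.5500 11.3850 20.0650 14.3850] k=[0 0 0 1 3 13 9 14 23 15]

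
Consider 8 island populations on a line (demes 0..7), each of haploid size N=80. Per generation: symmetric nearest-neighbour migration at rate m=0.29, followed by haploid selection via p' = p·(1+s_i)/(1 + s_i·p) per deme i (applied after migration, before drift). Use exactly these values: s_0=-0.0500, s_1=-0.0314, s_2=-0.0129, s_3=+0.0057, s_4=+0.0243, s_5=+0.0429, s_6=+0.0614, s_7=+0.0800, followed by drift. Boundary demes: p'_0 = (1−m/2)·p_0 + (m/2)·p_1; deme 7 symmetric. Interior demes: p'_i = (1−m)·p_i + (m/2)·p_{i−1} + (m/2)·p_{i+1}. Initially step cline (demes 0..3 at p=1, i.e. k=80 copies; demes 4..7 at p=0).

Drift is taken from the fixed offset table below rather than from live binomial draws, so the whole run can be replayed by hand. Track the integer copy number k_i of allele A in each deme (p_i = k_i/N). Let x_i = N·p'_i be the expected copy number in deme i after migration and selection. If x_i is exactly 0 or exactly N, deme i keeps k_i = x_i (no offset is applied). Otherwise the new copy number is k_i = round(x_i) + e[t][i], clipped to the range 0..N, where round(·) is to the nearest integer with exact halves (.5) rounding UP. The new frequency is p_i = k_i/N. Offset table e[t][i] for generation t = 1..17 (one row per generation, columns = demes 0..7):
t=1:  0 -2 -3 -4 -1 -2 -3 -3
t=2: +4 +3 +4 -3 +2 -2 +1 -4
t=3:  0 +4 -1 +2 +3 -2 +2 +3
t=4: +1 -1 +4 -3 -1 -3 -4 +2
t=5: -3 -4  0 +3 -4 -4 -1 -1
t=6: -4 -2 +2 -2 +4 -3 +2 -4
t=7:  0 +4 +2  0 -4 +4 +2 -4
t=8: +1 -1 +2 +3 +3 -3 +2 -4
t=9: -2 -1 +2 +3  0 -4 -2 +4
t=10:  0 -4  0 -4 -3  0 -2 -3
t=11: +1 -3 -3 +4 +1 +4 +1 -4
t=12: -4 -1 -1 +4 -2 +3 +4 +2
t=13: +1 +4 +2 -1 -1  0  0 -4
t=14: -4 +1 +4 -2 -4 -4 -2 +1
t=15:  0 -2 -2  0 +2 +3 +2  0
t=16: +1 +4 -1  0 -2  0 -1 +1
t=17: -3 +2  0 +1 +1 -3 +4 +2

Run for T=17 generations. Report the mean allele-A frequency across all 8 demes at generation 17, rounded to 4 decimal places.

t=0: k=[80 80 80 80 0 0 0 0]
t=1: x=[80.0000 80.0000 80.0000 68.4563 11.8402 0.0000 0.0000 0.0000] k=[80 80 80 64 11 0 0 0]
t=2: x=[80.0000 80.0000 77.6506 58.7239 17.4149 1.6620 0.0000 0.0000] k=[80 80 80 56 19 0 0 0]
t=3: x=[80.0000 80.0000 76.4765 54.2144 21.9908 2.8690 0.0000 0.0000] k=[80 80 75 56 25 1 0 0]
t=4: x=[80.0000 79.2517 72.8863 54.3591 26.4382 4.5105 0.1539 0.0000] k=[80 78 77 51 25 2 0 0]
t=5: x=[79.6948 78.0863 73.2957 51.1050 25.8533 5.2472 0.3077 0.0000] k=[77 74 73 54 22 1 0 0]
t=6: x=[76.3924 74.1185 70.2797 52.2182 23.9964 4.0588 0.1539 0.0000] k=[72 72 72 50 28 1 2 0]
t=7: x=[71.6230 71.7673 68.6844 50.1065 27.7082 5.2628 1.6591 0.3131] k=[72 76 71 50 24 9 4 0]
t=8: x=[72.2274 74.5348 68.5532 49.3825 26.0147 10.8376 4.3856 0.6260] k=[73 74 71 52 29 8 6 0]
t=9: x=[72.8166 73.2248 68.5532 51.5243 29.7372 11.1521 5.7290 0.9388] k=[71 72 71 55 30 7 4 5]
t=10: x=[70.7329 71.4699 68.6996 53.7953 30.7432 10.2702 4.8442 5.2181] k=[71 67 69 50 28 10 3 2]
t=11: x=[69.9789 67.5380 65.8040 49.6721 29.0225 12.0177 4.0955 2.3116] k=[71 65 63 54 30 16 5 0]
t=12: x=[69.6776 65.1990 61.8031 51.9287 31.9094 16.9903 6.2025 0.7824] k=[66 64 61 56 30 20 10 3]
t=13: x=[65.0980 63.4400 60.5193 53.0567 32.7835 20.6367 10.9877 4.3189] k=[66 67 63 52 32 21 11 0]
t=14: x=[65.5475 65.9084 61.8031 50.8005 33.7727 21.8049 11.4263 1.7199] k=[62 67 66 49 30 18 9 3]
t=15: x=[62.0201 65.7604 63.5107 48.8182 31.4722 19.0377 9.9423 4.1635] k=[62 64 62 49 33 22 12 4]
t=16: x=[61.5726 62.9967 60.2123 48.6734 34.1942 22.8240 12.9227 5.5442] k=[63 67 59 49 32 23 12 7]
t=17: x=[62.9005 64.8725 58.5065 48.0941 33.6271 23.3993 13.5266 8.2790] k=[60 67 59 49 35 20 18 10]

0.4969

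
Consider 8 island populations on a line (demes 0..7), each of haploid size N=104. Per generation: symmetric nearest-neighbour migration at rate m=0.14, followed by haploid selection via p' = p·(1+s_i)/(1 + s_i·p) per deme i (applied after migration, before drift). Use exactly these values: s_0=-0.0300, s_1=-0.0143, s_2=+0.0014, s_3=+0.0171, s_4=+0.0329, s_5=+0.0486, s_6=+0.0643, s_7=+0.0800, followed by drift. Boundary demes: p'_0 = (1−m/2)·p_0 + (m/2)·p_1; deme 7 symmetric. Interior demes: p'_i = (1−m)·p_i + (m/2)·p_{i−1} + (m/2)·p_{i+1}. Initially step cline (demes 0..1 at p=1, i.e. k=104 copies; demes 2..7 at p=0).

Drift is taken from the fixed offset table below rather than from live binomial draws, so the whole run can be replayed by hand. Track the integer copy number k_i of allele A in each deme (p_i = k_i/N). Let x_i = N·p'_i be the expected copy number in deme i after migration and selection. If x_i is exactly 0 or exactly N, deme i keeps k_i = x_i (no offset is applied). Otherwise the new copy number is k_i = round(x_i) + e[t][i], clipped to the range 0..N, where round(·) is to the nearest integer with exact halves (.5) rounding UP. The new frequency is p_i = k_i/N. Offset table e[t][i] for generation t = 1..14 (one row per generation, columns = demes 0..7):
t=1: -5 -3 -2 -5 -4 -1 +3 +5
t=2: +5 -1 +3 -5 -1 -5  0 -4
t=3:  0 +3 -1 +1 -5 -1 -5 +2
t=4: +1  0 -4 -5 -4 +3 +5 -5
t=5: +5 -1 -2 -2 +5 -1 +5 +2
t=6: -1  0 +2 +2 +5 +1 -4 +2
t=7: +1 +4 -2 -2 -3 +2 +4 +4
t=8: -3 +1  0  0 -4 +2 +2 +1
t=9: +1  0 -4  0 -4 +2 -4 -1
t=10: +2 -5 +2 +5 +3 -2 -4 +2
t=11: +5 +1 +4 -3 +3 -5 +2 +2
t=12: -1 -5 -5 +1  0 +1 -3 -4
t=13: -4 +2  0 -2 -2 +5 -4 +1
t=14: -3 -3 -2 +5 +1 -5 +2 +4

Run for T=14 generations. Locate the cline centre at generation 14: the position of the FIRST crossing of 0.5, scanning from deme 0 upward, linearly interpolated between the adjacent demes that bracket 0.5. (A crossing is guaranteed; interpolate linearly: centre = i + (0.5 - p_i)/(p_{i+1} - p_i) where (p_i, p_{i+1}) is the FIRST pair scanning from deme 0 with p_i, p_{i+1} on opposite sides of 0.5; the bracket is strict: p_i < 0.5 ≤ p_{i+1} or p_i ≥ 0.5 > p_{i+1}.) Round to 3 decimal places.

1.233

t=0: k=[104 104 0 0 0 0 0 0]
t=1: x=[104.0000 96.6219 7.2895 0.0000 0.0000 0.0000 0.0000 0.0000] k=[104 94 5 0 0 0 0 0]
t=2: x=[103.2785 88.2788 10.8936 0.3560 0.0000 0.0000 0.0000 0.0000] k=[104 87 14 0 0 0 0 0]
t=3: x=[102.7736 82.8383 18.1510 0.9966 0.0000 0.0000 0.0000 0.0000] k=[103 86 17 2 0 0 0 0]
t=4: x=[101.7437 82.1121 20.8033 2.9583 0.1446 0.0000 0.0000 0.0000] k=[103 82 17 0 0 0 0 0]
t=5: x=[101.4555 78.6449 20.3829 1.2101 0.0000 0.0000 0.0000 0.0000] k=[104 78 18 0 0 0 0 0]
t=6: x=[102.1247 75.3218 20.9634 1.2813 0.0000 0.0000 0.0000 0.0000] k=[101 75 23 3 0 0 0 0]
t=7: x=[99.0380 72.8667 25.2668 4.2587 0.2169 0.0000 0.0000 0.0000] k=[100 77 23 2 0 0 0 0]
t=8: x=[98.2261 74.5267 25.3368 3.3851 0.1446 0.0000 0.0000 0.0000] k=[95 76 25 3 0 0 0 0]
t=9: x=[93.3831 73.4502 27.0580 4.4009 0.2169 0.0000 0.0000 0.0000] k=[94 73 23 4 0 0 0 0]
t=10: x=[92.2155 70.6445 25.1967 5.1321 0.2892 0.0000 0.0000 0.0000] k=[94 66 27 10 3 0 0 0]
t=11: x=[91.7138 64.8791 28.5690 10.8639 3.3844 0.2202 0.0000 0.0000] k=[97 66 33 8 6 0 0 0]
t=12: x=[94.5721 65.5115 33.5918 9.7589 5.8975 0.4403 0.0000 0.0000] k=[94 61 29 11 6 1 0 0]
t=13: x=[91.3556 60.7065 30.0099 12.0900 6.1857 1.3414 0.0745 0.0000] k=[87 63 30 10 4 6 0 0]
t=14: x=[84.8487 62.0099 30.9404 11.1476 4.7032 5.6899 0.4469 0.0000] k=[82 59 29 16 6 1 2 0]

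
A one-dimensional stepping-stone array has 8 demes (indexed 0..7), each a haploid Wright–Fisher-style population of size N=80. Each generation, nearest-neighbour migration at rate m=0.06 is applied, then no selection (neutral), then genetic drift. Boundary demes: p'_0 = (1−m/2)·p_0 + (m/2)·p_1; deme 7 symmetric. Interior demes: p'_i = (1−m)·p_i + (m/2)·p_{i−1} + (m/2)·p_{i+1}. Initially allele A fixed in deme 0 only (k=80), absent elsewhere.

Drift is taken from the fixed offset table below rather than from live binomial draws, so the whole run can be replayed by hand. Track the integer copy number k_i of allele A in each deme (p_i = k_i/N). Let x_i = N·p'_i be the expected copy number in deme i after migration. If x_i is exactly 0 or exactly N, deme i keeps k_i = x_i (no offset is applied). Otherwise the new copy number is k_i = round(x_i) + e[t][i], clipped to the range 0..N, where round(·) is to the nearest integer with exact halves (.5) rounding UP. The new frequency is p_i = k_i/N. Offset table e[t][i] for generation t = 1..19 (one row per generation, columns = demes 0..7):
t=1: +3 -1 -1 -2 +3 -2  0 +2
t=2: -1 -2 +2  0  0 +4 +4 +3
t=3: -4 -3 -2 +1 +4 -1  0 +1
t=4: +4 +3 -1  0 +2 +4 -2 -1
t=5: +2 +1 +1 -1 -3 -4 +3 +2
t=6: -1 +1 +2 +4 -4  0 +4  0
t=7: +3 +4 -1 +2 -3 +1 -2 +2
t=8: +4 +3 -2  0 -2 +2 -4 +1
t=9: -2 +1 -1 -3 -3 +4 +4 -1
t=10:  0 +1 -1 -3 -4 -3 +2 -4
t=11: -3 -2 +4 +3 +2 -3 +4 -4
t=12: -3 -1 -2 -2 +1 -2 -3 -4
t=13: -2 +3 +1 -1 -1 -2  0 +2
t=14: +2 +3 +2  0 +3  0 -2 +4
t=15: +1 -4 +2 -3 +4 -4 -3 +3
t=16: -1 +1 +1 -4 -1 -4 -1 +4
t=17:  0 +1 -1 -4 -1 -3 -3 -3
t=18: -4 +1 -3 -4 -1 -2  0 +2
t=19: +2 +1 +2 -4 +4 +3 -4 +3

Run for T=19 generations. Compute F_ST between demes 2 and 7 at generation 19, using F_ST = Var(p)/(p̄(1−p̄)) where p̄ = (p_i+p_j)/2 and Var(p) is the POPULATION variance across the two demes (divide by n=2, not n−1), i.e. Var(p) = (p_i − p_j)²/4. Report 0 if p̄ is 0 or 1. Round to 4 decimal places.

t=0: k=[80 0 0 0 0 0 0 0]
t=1: x=[77.6000 2.4000 0.0000 0.0000 0.0000 0.0000 0.0000 0.0000] k=[80 1 0 0 0 0 0 0]
t=2: x=[77.6300 3.3400 0.0300 0.0000 0.0000 0.0000 0.0000 0.0000] k=[77 1 2 0 0 0 0 0]
t=3: x=[74.7200 3.3100 1.9100 0.0600 0.0000 0.0000 0.0000 0.0000] k=[71 0 0 1 0 0 0 0]
t=4: x=[68.8700 2.1300 0.0300 0.9400 0.0300 0.0000 0.0000 0.0000] k=[73 5 0 1 2 0 0 0]
t=5: x=[70.9600 6.8900 0.1800 1.0000 1.9100 0.0600 0.0000 0.0000] k=[73 8 1 0 0 0 0 0]
t=6: x=[71.0500 9.7400 1.1800 0.0300 0.0000 0.0000 0.0000 0.0000] k=[70 11 3 4 0 0 0 0]
t=7: x=[68.2300 12.5300 3.2700 3.8500 0.1200 0.0000 0.0000 0.0000] k=[71 17 2 6 0 0 0 0]
t=8: x=[69.3800 18.1700 2.5700 5.7000 0.1800 0.0000 0.0000 0.0000] k=[73 21 1 6 0 0 0 0]
t=9: x=[71.4400 21.9600 1.7500 5.6700 0.1800 0.0000 0.0000 0.0000] k=[69 23 1 3 0 0 0 0]
t=10: x=[67.6200 23.7200 1.7200 2.8500 0.0900 0.0000 0.0000 0.0000] k=[68 25 1 0 0 0 0 0]
t=11: x=[66.7100 25.5700 1.6900 0.0300 0.0000 0.0000 0.0000 0.0000] k=[64 24 6 3 0 0 0 0]
t=12: x=[62.8000 24.6600 6.4500 3.0000 0.0900 0.0000 0.0000 0.0000] k=[60 24 4 1 1 0 0 0]
t=13: x=[58.9200 24.4800 4.5100 1.0900 0.9700 0.0300 0.0000 0.0000] k=[57 27 6 0 0 0 0 0]
t=14: x=[56.1000 27.2700 6.4500 0.1800 0.0000 0.0000 0.0000 0.0000] k=[58 30 8 0 0 0 0 0]
t=15: x=[57.1600 30.1800 8.4200 0.2400 0.0000 0.0000 0.0000 0.0000] k=[58 26 10 0 0 0 0 0]
t=16: x=[57.0400 26.4800 10.1800 0.3000 0.0000 0.0000 0.0000 0.0000] k=[56 27 11 0 0 0 0 0]
t=17: x=[55.1300 27.3900 11.1500 0.3300 0.0000 0.0000 0.0000 0.0000] k=[55 28 10 0 0 0 0 0]
t=18: x=[54.1900 28.2700 10.2400 0.3000 0.0000 0.0000 0.0000 0.0000] k=[50 29 7 0 0 0 0 0]
t=19: x=[49.3700 28.9700 7.4500 0.2100 0.0000 0.0000 0.0000 0.0000] k=[51 30 9 0 0 0 0 0]

0.0596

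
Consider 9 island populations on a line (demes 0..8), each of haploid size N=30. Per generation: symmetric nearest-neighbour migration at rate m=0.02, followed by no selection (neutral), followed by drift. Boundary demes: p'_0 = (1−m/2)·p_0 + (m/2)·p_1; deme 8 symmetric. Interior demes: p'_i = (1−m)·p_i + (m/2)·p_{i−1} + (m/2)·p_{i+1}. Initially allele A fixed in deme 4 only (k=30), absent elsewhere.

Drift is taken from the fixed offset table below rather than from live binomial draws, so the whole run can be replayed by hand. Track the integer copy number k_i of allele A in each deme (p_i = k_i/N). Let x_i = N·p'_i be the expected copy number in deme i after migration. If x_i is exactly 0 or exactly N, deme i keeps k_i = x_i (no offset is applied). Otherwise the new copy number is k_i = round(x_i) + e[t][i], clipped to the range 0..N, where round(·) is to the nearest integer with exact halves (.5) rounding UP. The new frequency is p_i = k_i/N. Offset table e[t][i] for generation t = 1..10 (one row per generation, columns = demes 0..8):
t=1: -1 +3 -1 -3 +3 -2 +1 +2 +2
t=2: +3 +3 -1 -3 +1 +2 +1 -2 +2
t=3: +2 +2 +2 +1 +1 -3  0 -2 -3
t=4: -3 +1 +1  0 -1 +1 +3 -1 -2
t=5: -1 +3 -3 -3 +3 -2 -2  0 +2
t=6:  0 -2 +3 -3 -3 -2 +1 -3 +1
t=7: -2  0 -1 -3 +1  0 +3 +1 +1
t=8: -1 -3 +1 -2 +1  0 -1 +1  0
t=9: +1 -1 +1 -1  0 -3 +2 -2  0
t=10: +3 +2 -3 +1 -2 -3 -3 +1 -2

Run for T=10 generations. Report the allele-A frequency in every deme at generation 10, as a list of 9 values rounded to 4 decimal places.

t=0: k=[0 0 0 0 30 0 0 0 0]
t=1: x=[0.0000 0.0000 0.0000 0.3000 29.4000 0.3000 0.0000 0.0000 0.0000] k=[0 0 0 0 30 0 0 0 0]
t=2: x=[0.0000 0.0000 0.0000 0.3000 29.4000 0.3000 0.0000 0.0000 0.0000] k=[0 0 0 0 30 2 0 0 0]
t=3: x=[0.0000 0.0000 0.0000 0.3000 29.4200 2.2600 0.0200 0.0000 0.0000] k=[0 0 0 1 30 0 0 0 0]
t=4: x=[0.0000 0.0000 0.0100 1.2800 29.4100 0.3000 0.0000 0.0000 0.0000] k=[0 0 1 1 28 1 0 0 0]
t=5: x=[0.0000 0.0100 0.9900 1.2700 27.4600 1.2600 0.0100 0.0000 0.0000] k=[0 3 0 0 30 0 0 0 0]
t=6: x=[0.0300 2.9400 0.0300 0.3000 29.4000 0.3000 0.0000 0.0000 0.0000] k=[0 1 3 0 26 0 0 0 0]
t=7: x=[0.0100 1.0100 2.9500 0.2900 25.4800 0.2600 0.0000 0.0000 0.0000] k=[0 1 2 0 26 0 0 0 0]
t=8: x=[0.0100 1.0000 1.9700 0.2800 25.4800 0.2600 0.0000 0.0000 0.0000] k=[0 0 3 0 26 0 0 0 0]
t=9: x=[0.0000 0.0300 2.9400 0.2900 25.4800 0.2600 0.0000 0.0000 0.0000] k=[0 0 4 0 25 0 0 0 0]
t=10: x=[0.0000 0.0400 3.9200 0.2900 24.5000 0.2500 0.0000 0.0000 0.0000] k=[0 2 1 1 23 0 0 0 0]

[0.0000, 0.0667, 0.0333, 0.0333, 0.7667, 0.0000, 0.0000, 0.0000, 0.0000]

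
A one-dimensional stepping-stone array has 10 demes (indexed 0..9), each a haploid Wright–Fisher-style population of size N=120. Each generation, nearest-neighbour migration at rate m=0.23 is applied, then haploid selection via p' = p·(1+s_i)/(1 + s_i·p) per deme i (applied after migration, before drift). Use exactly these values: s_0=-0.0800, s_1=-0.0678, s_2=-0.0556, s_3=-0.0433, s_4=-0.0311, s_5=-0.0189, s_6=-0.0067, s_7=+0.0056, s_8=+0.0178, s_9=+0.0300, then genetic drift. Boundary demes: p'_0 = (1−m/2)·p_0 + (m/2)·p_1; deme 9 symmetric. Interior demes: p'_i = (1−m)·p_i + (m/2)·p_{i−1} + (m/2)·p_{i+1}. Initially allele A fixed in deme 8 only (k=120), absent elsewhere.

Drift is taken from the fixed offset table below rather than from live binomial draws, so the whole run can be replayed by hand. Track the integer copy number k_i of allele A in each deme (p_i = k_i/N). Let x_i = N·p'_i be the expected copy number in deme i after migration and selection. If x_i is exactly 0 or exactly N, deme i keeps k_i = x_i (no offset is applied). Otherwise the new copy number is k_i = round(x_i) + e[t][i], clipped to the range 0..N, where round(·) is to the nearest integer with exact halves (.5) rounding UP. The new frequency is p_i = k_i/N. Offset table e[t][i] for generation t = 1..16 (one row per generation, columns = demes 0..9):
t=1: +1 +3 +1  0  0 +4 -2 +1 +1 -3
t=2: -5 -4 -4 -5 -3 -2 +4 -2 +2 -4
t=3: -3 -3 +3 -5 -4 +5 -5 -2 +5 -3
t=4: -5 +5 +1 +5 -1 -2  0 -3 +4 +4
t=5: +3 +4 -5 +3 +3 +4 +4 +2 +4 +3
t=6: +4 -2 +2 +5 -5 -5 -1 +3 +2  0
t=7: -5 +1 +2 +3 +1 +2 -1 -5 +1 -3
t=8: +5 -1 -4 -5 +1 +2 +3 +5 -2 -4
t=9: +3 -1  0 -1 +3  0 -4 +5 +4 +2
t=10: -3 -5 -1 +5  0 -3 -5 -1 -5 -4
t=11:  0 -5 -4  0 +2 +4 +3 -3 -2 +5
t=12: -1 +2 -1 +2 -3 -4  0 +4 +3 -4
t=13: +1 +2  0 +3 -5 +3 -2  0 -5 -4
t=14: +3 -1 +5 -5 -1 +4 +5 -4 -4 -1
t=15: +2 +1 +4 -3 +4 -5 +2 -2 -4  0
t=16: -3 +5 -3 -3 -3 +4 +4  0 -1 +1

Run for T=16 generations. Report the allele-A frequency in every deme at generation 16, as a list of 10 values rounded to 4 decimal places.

t=0: k=[0 0 0 0 0 0 0 0 120 0]
t=1: x=[0.0000 0.0000 0.0000 0.0000 0.0000 0.0000 0.0000 13.8683 92.7732 14.1651] k=[0 0 0 0 0 0 0 15 94 11]
t=2: x=[0.0000 0.0000 0.0000 0.0000 0.0000 0.0000 1.7136 22.4618 75.8634 21.0532] k=[0 0 0 0 0 0 6 20 78 17]
t=3: x=[0.0000 0.0000 0.0000 0.0000 0.0000 0.6770 6.8763 25.1709 64.8412 24.5878] k=[0 0 0 0 0 6 2 23 70 22]
t=4: x=[0.0000 0.0000 0.0000 0.0000 0.6687 4.7620 4.8437 26.1039 59.6042 28.1519] k=[0 0 0 0 0 3 5 23 64 32]
t=5: x=[0.0000 0.0000 0.0000 0.0000 0.3343 2.8318 6.7968 25.7578 56.1318 36.4255] k=[0 0 0 0 3 7 11 28 60 39]
t=6: x=[0.0000 0.0000 0.0000 0.3301 3.0206 6.8753 12.4199 29.8501 54.4293 42.2203] k=[0 0 0 5 0 2 11 33 56 42]
t=7: x=[0.0000 0.0000 0.5432 3.6884 0.7801 2.7532 12.4199 33.2491 52.2649 44.4339] k=[0 0 3 7 2 5 11 28 53 41]
t=8: x=[0.0000 0.3217 2.9461 5.7190 2.8313 5.2484 12.1912 29.0428 49.2565 43.1938] k=[0 0 0 1 4 7 15 34 47 39]
t=9: x=[0.0000 0.0000 0.1086 1.1773 3.8796 7.4407 16.1707 33.4445 45.0805 40.7113] k=[0 0 0 0 7 7 12 38 49 43]
t=10: x=[0.0000 0.0000 0.0000 0.7704 6.0120 7.4407 14.3300 36.4165 47.5506 44.5145] k=[0 0 0 6 6 4 9 35 43 41]
t=11: x=[0.0000 0.0000 0.6518 5.0898 5.5989 4.7178 11.3458 33.0636 42.3321 42.0336] k=[0 0 0 5 8 9 14 30 40 47]
t=12: x=[0.0000 0.0000 0.5432 4.5713 7.5435 9.2951 15.1757 29.4339 40.1248 47.0376] k=[0 0 0 7 5 5 15 33 43 43]
t=13: x=[0.0000 0.0000 0.7605 5.7190 5.0742 6.0396 15.8274 32.2114 42.3321 43.8189] k=[0 0 1 9 0 9 14 32 37 40]
t=14: x=[0.0000 0.1072 1.7061 6.7571 2.0067 8.3899 15.4045 30.6322 37.2215 40.4437] k=[0 0 7 2 1 12 20 27 33 39]
t=15: x=[0.0000 0.7508 5.3214 2.3556 2.3074 11.4557 19.7737 27.0017 33.4238 39.0850] k=[0 2 9 0 6 6 22 25 29 39]
t=16: x=[0.2116 2.4039 6.7844 1.6513 5.1519 7.7013 20.3910 25.2261 30.0860 38.6201] k=[0 7 4 0 2 12 24 25 29 40]

[0.0000, 0.0583, 0.0333, 0.0000, 0.0167, 0.1000, 0.2000, 0.2083, 0.2417, 0.3333]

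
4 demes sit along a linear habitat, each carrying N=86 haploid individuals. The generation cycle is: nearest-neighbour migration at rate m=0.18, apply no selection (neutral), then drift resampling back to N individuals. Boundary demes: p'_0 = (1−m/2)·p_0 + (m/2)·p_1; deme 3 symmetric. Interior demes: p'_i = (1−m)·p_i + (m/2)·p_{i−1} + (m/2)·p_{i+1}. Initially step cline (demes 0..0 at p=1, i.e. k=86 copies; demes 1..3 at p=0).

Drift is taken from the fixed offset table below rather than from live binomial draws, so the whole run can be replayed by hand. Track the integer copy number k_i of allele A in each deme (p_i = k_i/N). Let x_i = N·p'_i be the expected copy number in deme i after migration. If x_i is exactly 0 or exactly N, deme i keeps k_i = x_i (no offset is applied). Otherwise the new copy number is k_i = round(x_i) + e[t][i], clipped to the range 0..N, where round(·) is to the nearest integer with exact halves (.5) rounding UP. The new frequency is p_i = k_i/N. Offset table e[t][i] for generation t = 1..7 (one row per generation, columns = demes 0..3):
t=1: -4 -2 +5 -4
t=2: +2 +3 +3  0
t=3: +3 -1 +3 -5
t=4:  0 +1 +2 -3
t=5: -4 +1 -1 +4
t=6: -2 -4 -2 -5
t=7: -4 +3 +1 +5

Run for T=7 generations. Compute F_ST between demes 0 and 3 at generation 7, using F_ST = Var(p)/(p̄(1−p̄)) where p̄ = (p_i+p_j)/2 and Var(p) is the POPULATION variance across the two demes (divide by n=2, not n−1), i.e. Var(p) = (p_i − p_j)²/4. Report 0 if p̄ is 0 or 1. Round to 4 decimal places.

0.2465

t=0: k=[86 0 0 0]
t=1: x=[78.2600 7.7400 0.0000 0.0000] k=[74 6 0 0]
t=2: x=[67.8800 11.5800 0.5400 0.0000] k=[70 15 4 0]
t=3: x=[65.0500 18.9600 4.6300 0.3600] k=[68 18 8 0]
t=4: x=[63.5000 21.6000 8.1800 0.7200] k=[64 23 10 0]
t=5: x=[60.3100 25.5200 10.2700 0.9000] k=[56 27 9 5]
t=6: x=[53.3900 27.9900 10.2600 5.3600] k=[51 24 8 0]
t=7: x=[48.5700 24.9900 8.7200 0.7200] k=[45 28 10 6]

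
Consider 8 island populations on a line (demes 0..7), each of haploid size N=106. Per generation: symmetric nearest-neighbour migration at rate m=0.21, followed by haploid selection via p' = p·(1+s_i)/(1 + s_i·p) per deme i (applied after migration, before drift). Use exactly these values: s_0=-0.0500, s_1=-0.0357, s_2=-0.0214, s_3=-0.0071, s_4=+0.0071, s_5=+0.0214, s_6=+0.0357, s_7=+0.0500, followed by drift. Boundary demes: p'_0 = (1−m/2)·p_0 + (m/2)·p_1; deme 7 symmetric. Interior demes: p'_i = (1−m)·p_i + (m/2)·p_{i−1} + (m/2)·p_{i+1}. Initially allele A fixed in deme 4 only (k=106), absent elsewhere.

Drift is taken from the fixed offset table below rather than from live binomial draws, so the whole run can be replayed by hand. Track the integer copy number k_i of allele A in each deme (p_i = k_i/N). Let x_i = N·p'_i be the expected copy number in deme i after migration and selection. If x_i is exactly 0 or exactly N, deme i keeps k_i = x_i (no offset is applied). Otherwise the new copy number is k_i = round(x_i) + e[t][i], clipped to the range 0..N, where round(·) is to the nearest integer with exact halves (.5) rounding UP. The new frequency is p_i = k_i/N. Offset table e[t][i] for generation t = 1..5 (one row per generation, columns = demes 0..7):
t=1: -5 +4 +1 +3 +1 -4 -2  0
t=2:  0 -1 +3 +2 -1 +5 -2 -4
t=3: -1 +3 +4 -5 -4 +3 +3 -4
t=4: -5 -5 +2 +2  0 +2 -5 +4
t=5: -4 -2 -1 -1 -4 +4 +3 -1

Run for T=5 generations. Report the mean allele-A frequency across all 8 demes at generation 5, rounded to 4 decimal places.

t=0: k=[0 0 0 0 106 0 0 0]
t=1: x=[0.0000 0.0000 0.0000 11.0592 83.8642 11.3427 0.0000 0.0000] k=[0 0 0 14 85 7 0 0]
t=2: x=[0.0000 0.0000 1.4390 19.8697 69.5244 14.7214 0.7611 0.0000] k=[0 0 4 22 69 20 0 0]
t=3: x=[0.0000 0.4051 5.3589 24.9090 59.1051 23.4292 2.1734 0.0000] k=[0 3 9 20 55 26 5 0]
t=4: x=[0.2993 3.2002 9.3391 22.3939 48.4661 27.2666 6.9029 0.5511] k=[0 0 11 24 48 29 2 5]
t=5: x=[0.0000 1.1142 10.9950 25.0186 43.6666 28.6000 5.3246 4.9084] k=[0 0 10 24 40 33 8 4]

0.1403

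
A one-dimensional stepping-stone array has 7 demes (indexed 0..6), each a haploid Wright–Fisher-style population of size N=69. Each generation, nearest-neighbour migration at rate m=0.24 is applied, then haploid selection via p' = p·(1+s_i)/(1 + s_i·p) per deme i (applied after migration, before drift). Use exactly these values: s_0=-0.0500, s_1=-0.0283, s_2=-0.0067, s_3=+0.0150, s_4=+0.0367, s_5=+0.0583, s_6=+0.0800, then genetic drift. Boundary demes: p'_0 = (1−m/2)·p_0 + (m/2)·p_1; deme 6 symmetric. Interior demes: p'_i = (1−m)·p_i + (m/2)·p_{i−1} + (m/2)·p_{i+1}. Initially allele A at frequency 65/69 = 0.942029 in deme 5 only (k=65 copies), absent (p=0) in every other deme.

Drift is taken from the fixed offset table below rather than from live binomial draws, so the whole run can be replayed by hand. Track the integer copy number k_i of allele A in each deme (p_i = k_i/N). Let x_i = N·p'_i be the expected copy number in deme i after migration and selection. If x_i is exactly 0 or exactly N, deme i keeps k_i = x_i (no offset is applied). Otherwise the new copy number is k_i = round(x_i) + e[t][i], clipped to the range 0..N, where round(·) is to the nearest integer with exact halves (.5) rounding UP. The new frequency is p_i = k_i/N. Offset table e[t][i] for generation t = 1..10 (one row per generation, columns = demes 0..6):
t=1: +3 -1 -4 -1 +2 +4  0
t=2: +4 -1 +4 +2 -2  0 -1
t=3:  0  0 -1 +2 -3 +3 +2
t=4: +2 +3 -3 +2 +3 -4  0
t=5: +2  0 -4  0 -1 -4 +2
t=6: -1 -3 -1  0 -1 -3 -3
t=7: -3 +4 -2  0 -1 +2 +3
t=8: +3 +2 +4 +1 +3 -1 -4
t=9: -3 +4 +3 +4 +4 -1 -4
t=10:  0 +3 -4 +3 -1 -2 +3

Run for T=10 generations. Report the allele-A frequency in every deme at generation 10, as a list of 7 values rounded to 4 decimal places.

t=0: k=[0 0 0 0 0 65 0]
t=1: x=[0.0000 0.0000 0.0000 0.0000 8.0529 50.1853 8.3485] k=[0 0 0 0 10 54 8]
t=2: x=[0.0000 0.0000 0.0000 1.2177 14.4882 44.1086 14.3762] k=[0 0 0 3 12 44 13]
t=3: x=[0.0000 0.0000 0.3576 3.7727 15.1825 37.4126 17.7142] k=[0 0 0 6 12 40 20]
t=4: x=[0.0000 0.0000 0.7152 6.0821 15.0600 35.2173 23.5796] k=[0 0 0 8 18 31 24]
t=5: x=[0.0000 0.0000 0.9537 8.3486 18.8497 29.5532 26.0762] k=[0 0 0 8 18 26 28]
t=6: x=[0.0000 0.0000 0.9537 8.3486 18.2395 26.1943 29.0459] k=[0 0 0 8 17 23 26]
t=7: x=[0.0000 0.0000 0.9537 8.2273 17.0993 23.5102 26.8918] k=[0 0 0 8 16 26 30]
t=8: x=[0.0000 0.0000 0.9537 8.1059 16.6918 26.1943 30.8265] k=[0 0 5 9 20 25 27]
t=9: x=[0.0000 0.5832 4.8496 9.9663 19.7847 25.5447 28.0311] k=[0 5 8 14 24 25 24]
t=10: x=[0.5702 4.6343 8.3107 14.6511 23.4750 25.6666 25.3409] k=[1 8 4 18 22 24 28]

[0.0145, 0.1159, 0.0580, 0.2609, 0.3188, 0.3478, 0.4058]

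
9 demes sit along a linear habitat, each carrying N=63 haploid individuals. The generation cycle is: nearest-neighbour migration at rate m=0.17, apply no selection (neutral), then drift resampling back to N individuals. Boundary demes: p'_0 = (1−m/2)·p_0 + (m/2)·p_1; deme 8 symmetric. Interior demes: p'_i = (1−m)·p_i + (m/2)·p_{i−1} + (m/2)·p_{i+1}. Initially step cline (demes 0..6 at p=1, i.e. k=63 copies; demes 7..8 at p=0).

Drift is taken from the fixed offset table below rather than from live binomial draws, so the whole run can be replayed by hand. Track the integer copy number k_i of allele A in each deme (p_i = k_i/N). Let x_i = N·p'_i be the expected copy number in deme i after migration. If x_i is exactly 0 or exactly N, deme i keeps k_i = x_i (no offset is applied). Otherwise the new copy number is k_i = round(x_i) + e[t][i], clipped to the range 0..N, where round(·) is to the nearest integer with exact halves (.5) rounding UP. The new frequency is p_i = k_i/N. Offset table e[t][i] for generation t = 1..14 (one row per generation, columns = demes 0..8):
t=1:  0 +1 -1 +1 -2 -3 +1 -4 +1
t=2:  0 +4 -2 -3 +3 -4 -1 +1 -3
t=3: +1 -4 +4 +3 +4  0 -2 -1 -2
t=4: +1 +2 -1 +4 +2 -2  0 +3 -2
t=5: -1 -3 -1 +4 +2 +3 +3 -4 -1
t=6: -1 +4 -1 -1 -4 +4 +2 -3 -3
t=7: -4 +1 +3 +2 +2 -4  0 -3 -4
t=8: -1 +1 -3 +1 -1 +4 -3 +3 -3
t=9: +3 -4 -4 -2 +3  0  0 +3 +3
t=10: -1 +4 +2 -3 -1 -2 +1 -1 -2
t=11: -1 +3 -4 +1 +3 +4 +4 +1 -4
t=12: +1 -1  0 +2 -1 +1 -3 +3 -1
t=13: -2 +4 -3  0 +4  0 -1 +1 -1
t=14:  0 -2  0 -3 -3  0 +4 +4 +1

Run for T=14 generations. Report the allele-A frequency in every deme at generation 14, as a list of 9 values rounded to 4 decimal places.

t=0: k=[63 63 63 63 63 63 63 0 0]
t=1: x=[63.0000 63.0000 63.0000 63.0000 63.0000 63.0000 57.6450 5.3550 0.0000] k=[63 63 63 63 63 63 59 1 0]
t=2: x=[63.0000 63.0000 63.0000 63.0000 63.0000 62.6600 54.4100 5.8450 0.0850] k=[63 63 63 63 63 59 53 7 0]
t=3: x=[63.0000 63.0000 63.0000 63.0000 62.6600 58.8300 49.6000 10.3150 0.5950] k=[63 63 63 63 63 59 48 9 0]
t=4: x=[63.0000 63.0000 63.0000 63.0000 62.6600 58.4050 45.6200 11.5500 0.7650] k=[63 63 63 63 63 56 46 15 0]
t=5: x=[63.0000 63.0000 63.0000 63.0000 62.4050 55.7450 44.2150 16.3600 1.2750] k=[63 63 63 63 63 59 47 12 0]
t=6: x=[63.0000 63.0000 63.0000 63.0000 62.6600 58.3200 45.0450 13.9550 1.0200] k=[63 63 63 63 59 62 47 11 0]
t=7: x=[63.0000 63.0000 63.0000 62.6600 59.5950 60.4700 45.2150 13.1250 0.9350] k=[63 63 63 63 62 56 45 10 0]
t=8: x=[63.0000 63.0000 63.0000 62.9150 61.5750 55.5750 42.9600 12.1250 0.8500] k=[63 63 63 63 61 60 40 15 0]
t=9: x=[63.0000 63.0000 63.0000 62.8300 61.0850 58.3850 39.5750 15.8500 1.2750] k=[63 63 63 61 63 58 40 19 4]
t=10: x=[63.0000 63.0000 62.8300 61.3400 62.4050 56.8950 39.7450 19.5100 5.2750] k=[63 63 63 58 61 55 41 19 3]
t=11: x=[63.0000 63.0000 62.5750 58.6800 60.2350 54.3200 40.3200 19.5100 4.3600] k=[63 63 59 60 63 58 44 21 0]
t=12: x=[63.0000 62.6600 59.4250 60.1700 62.3200 57.2350 43.2350 21.1700 1.7850] k=[63 62 59 62 61 58 40 24 1]
t=13: x=[62.9150 61.8300 59.5100 61.6600 60.8300 56.7250 40.1700 23.4050 2.9550] k=[61 63 57 62 63 57 39 24 2]
t=14: x=[61.1700 62.3200 57.9350 61.6600 62.4050 55.9800 39.2550 23.4050 3.8700] k=[61 60 58 59 59 56 43 27 5]

[0.9683, 0.9524, 0.9206, 0.9365, 0.9365, 0.8889, 0.6825, 0.4286, 0.0794]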